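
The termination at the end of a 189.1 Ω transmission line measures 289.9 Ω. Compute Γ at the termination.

Γ = 0.21

Γ = (Z_L − Z_0)/(Z_L + Z_0) = (289.9 − 189.1)/(289.9 + 189.1) = 100.8/479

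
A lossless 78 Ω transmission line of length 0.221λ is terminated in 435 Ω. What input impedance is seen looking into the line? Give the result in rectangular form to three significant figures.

βl = 2π × 0.221 = 79.6°
tan(βl) = tan(79.6°) = 5.43
Z_in = Z_0·(Z_L + jZ_0·tanβl)/(Z_0 + jZ_L·tanβl)
     = 78·(435 + j423)/(78 + j2360)

Z_in ≈ 14.4 − j13.9 Ω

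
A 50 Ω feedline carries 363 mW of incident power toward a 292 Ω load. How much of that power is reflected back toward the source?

P_reflected ≈ 182 mW

Γ = (292 − 50)/(292 + 50) = 0.708
|Γ|² = 0.501
P_refl = |Γ|²·P_inc = 182 mW, P_del = (1 − |Γ|²)·P_inc = 181 mW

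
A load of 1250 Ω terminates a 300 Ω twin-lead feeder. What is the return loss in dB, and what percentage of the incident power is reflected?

Γ = (1250 − 300)/(1250 + 300) = 0.613
RL = −20·log₁₀(0.613) = 4.25 dB
P_refl/P_inc = |Γ|² = 0.376

RL ≈ 4.25 dB; 37.6% of incident power reflected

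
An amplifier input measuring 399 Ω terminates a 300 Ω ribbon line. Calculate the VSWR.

For a purely resistive load, VSWR = R_L/Z_0 or Z_0/R_L (whichever > 1) = 399/300

VSWR ≈ 1.33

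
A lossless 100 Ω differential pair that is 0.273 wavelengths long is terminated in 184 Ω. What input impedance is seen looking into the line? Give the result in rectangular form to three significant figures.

βl = 2π × 0.273 = 98.3°
tan(βl) = tan(98.3°) = -6.87
Z_in = Z_0·(Z_L + jZ_0·tanβl)/(Z_0 + jZ_L·tanβl)
     = 100·(184 − j687)/(100 − j1260)

Z_in ≈ 55.2 + j10.2 Ω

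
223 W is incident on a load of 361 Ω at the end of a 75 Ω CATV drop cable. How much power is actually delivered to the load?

P_delivered ≈ 127 W

Γ = (361 − 75)/(361 + 75) = 0.656
|Γ|² = 0.43
P_refl = |Γ|²·P_inc = 96 W, P_del = (1 − |Γ|²)·P_inc = 127 W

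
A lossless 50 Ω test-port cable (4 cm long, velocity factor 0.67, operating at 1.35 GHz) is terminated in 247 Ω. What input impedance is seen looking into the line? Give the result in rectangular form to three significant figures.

λ = v/f = 0.67·c / 1.35 GHz = 0.149 m
βl = 2π·l/λ = 2π × 0.269 = 96.7°
tan(βl) = tan(96.7°) = -8.49
Z_in = Z_0·(Z_L + jZ_0·tanβl)/(Z_0 + jZ_L·tanβl)
     = 50·(247 − j425)/(50 − j2100)

Z_in ≈ 10.3 + j5.64 Ω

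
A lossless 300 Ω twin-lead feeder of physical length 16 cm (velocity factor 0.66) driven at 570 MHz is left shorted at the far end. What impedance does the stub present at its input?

λ = v/f = 0.66·c / 570 MHz = 0.347 m
βl = 2π·l/λ = 2π × 0.461 = 166°
tan(βl) = -0.253
For a shorted stub, Z_in = jZ_0·tan(βl)

Z_in ≈ −j75.8 Ω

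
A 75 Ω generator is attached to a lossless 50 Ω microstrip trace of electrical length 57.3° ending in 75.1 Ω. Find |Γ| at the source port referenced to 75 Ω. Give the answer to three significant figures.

|Γ| ≈ 0.331

tan(βl) = 1.56
Z_in = Z_0·(Z_L + jZ_0·tanβl)/(Z_0 + jZ_L·tanβl) = 39.7 − j15.1 Ω
Γ_s = (Z_in − Z_s)/(Z_in + Z_s) = (-35.3 − j15.1)/(115 − j15.1), |Γ_s| = 0.331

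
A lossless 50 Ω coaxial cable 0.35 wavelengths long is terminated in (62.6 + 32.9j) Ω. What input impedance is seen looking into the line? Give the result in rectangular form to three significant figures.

βl = 2π × 0.35 = 126°
tan(βl) = tan(126°) = -1.38
Z_in = Z_0·(Z_L + jZ_0·tanβl)/(Z_0 + jZ_L·tanβl)
     = 50·(62.6 − j35.9)/(95.3 − j86.2)

Z_in ≈ 27.4 + j5.97 Ω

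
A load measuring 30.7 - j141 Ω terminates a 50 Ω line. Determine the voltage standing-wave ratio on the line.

Γ = (Z_L − Z_0)/(Z_L + Z_0) = (-19.3 − j141)/(80.7 − j141)
|Γ| = 142/162 = 0.876
VSWR = (1 + |Γ|)/(1 − |Γ|) = 1.88/0.124

VSWR ≈ 15.1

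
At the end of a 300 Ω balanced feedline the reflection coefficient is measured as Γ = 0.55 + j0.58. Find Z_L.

Z_L ≈ 201 + j646 Ω

Z_L = Z_0·(1 + Γ)/(1 − Γ) = 300·(1.55 + j0.58)/(0.45 − j0.58)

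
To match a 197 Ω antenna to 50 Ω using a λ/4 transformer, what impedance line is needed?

Z_qwt = √(Z_0·R_L) = √(50 × 197) = √9850

Z_qwt ≈ 99.2 Ω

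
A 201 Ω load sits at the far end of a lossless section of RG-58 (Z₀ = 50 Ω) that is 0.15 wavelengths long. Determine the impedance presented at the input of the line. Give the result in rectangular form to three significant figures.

Z_in ≈ 18.4 − j33 Ω

βl = 2π × 0.15 = 54°
tan(βl) = tan(54°) = 1.38
Z_in = Z_0·(Z_L + jZ_0·tanβl)/(Z_0 + jZ_L·tanβl)
     = 50·(201 + j68.8)/(50 + j277)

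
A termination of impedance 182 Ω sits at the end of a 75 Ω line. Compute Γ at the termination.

Γ = 0.416

Γ = (Z_L − Z_0)/(Z_L + Z_0) = (182 − 75)/(182 + 75) = 107/257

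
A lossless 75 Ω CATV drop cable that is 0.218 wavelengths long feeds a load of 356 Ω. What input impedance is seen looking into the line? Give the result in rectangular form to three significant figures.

Z_in ≈ 16.4 − j14.6 Ω

βl = 2π × 0.218 = 78.5°
tan(βl) = tan(78.5°) = 4.91
Z_in = Z_0·(Z_L + jZ_0·tanβl)/(Z_0 + jZ_L·tanβl)
     = 75·(356 + j368)/(75 + j1750)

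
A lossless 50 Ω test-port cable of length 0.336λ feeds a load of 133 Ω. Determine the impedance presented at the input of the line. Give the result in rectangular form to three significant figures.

Z_in ≈ 24.3 + j24.5 Ω

βl = 2π × 0.336 = 121°
tan(βl) = tan(121°) = -1.67
Z_in = Z_0·(Z_L + jZ_0·tanβl)/(Z_0 + jZ_L·tanβl)
     = 50·(133 − j83.3)/(50 − j222)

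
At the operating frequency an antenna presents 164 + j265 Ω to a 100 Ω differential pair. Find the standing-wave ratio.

VSWR ≈ 6.37

Γ = (Z_L − Z_0)/(Z_L + Z_0) = (64 + j265)/(264 + j265)
|Γ| = 273/374 = 0.729
VSWR = (1 + |Γ|)/(1 − |Γ|) = 1.73/0.271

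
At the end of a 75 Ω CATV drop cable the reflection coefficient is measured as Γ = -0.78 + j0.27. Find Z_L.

Z_L = Z_0·(1 + Γ)/(1 − Γ) = 75·(0.22 + j0.27)/(1.78 − j0.27)

Z_L ≈ 7.37 + j12.5 Ω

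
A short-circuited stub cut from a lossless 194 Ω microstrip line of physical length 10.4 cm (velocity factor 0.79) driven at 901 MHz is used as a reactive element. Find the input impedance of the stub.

λ = v/f = 0.79·c / 901 MHz = 0.263 m
βl = 2π·l/λ = 2π × 0.395 = 142°
tan(βl) = -0.772
For a short-circuited stub, Z_in = jZ_0·tan(βl)

Z_in ≈ −j150 Ω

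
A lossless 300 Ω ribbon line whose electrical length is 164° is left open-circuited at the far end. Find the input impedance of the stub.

Z_in ≈ +j1050 Ω

tan(βl) = -0.287
For an open-circuited stub, Z_in = −jZ_0·cot(βl) = −jZ_0/tan(βl)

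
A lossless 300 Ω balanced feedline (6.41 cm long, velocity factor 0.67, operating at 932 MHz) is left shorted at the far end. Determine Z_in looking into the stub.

λ = v/f = 0.67·c / 932 MHz = 0.216 m
βl = 2π·l/λ = 2π × 0.297 = 107°
tan(βl) = -3.27
For a shorted stub, Z_in = jZ_0·tan(βl)

Z_in ≈ −j981 Ω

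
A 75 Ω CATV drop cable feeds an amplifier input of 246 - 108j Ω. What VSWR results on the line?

VSWR ≈ 3.96

Γ = (Z_L − Z_0)/(Z_L + Z_0) = (171 − j108)/(321 − j108)
|Γ| = 202/339 = 0.597
VSWR = (1 + |Γ|)/(1 − |Γ|) = 1.6/0.403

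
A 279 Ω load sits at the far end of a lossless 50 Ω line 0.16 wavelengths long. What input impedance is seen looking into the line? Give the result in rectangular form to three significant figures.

Z_in ≈ 12.4 − j30.3 Ω

βl = 2π × 0.16 = 57.6°
tan(βl) = tan(57.6°) = 1.58
Z_in = Z_0·(Z_L + jZ_0·tanβl)/(Z_0 + jZ_L·tanβl)
     = 50·(279 + j78.8)/(50 + j440)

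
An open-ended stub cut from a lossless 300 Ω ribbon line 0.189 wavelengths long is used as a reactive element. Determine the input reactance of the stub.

βl = 2π × 0.189 = 68°
tan(βl) = 2.48
For an open-ended stub, Z_in = −jZ_0·cot(βl) = −jZ_0/tan(βl)

X_in ≈ -121 Ω (capacitive)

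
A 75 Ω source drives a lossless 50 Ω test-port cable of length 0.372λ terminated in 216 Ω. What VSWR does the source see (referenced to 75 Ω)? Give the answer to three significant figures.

VSWR ≈ 4.79

βl = 2π × 0.372 = 134°
tan(βl) = -1.04
Z_in = Z_0·(Z_L + jZ_0·tanβl)/(Z_0 + jZ_L·tanβl) = 21.3 + j43.4 Ω
Γ_s = (Z_in − Z_s)/(Z_in + Z_s) = (-53.7 + j43.4)/(96.3 + j43.4), |Γ_s| = 0.654
VSWR = (1 + |Γ_s|)/(1 − |Γ_s|)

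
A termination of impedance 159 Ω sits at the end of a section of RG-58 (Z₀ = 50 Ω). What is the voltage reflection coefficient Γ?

Γ = 0.522

Γ = (Z_L − Z_0)/(Z_L + Z_0) = (159 − 50)/(159 + 50) = 109/209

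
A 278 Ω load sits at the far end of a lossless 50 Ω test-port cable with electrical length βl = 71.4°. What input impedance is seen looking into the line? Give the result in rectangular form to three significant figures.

tan(βl) = tan(71.4°) = 2.97
Z_in = Z_0·(Z_L + jZ_0·tanβl)/(Z_0 + jZ_L·tanβl)
     = 50·(278 + j149)/(50 + j826)

Z_in ≈ 9.97 − j16.2 Ω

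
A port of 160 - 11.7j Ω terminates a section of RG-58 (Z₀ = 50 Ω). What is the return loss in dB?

Γ = (110 − j11.7)/(210 − j11.7), |Γ| = 0.526
RL = −20·log₁₀|Γ| = −20·log₁₀(0.526)

RL ≈ 5.58 dB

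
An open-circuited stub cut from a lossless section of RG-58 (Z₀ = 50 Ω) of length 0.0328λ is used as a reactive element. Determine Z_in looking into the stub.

Z_in ≈ −j239 Ω

βl = 2π × 0.0328 = 11.8°
tan(βl) = 0.209
For an open-circuited stub, Z_in = −jZ_0·cot(βl) = −jZ_0/tan(βl)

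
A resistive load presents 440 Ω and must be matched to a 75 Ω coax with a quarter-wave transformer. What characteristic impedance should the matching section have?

Z_qwt = √(Z_0·R_L) = √(75 × 440) = √33000

Z_qwt ≈ 182 Ω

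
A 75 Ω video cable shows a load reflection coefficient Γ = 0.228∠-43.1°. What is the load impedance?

Z_L ≈ 98.9 − j32.5 Ω

Z_L = Z_0·(1 + Γ)/(1 − Γ) = 75·(1.17 − j0.156)/(0.834 + j0.156)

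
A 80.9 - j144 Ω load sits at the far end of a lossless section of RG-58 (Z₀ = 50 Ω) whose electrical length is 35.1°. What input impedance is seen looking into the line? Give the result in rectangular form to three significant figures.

tan(βl) = tan(35.1°) = 0.703
Z_in = Z_0·(Z_L + jZ_0·tanβl)/(Z_0 + jZ_L·tanβl)
     = 50·(80.9 − j109)/(151 + j56.9)

Z_in ≈ 11.6 − j40.4 Ω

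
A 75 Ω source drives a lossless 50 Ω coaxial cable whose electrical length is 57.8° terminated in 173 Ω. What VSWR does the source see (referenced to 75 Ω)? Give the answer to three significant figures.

VSWR ≈ 4.41

tan(βl) = 1.59
Z_in = Z_0·(Z_L + jZ_0·tanβl)/(Z_0 + jZ_L·tanβl) = 19.5 − j27.9 Ω
Γ_s = (Z_in − Z_s)/(Z_in + Z_s) = (-55.5 − j27.9)/(94.5 − j27.9), |Γ_s| = 0.63
VSWR = (1 + |Γ_s|)/(1 − |Γ_s|)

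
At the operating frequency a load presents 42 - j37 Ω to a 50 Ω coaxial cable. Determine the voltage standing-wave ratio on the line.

VSWR ≈ 2.23

Γ = (Z_L − Z_0)/(Z_L + Z_0) = (-8 − j37)/(92 − j37)
|Γ| = 37.9/99.2 = 0.382
VSWR = (1 + |Γ|)/(1 − |Γ|) = 1.38/0.618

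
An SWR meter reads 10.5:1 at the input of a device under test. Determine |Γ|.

|Γ| ≈ 0.826

|Γ| = (S − 1)/(S + 1) = (10.5 − 1)/(10.5 + 1) = 9.5/11.5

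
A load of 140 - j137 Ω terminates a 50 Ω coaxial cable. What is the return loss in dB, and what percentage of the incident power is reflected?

RL ≈ 3.1 dB; 49% of incident power reflected

Γ = (90 − j137)/(190 − j137), |Γ| = 0.7
RL = −20·log₁₀(0.7) = 3.1 dB
P_refl/P_inc = |Γ|² = 0.49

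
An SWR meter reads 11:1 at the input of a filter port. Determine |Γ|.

|Γ| = (S − 1)/(S + 1) = (11 − 1)/(11 + 1) = 10/12

|Γ| ≈ 0.833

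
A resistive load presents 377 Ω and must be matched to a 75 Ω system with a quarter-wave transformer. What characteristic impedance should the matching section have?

Z_qwt = √(Z_0·R_L) = √(75 × 377) = √28280

Z_qwt ≈ 168 Ω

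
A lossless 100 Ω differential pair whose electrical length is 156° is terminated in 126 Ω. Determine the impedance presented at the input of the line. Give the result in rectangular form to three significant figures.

tan(βl) = tan(156°) = -0.445
Z_in = Z_0·(Z_L + jZ_0·tanβl)/(Z_0 + jZ_L·tanβl)
     = 100·(126 − j44.5)/(100 − j56.1)

Z_in ≈ 115 + j19.9 Ω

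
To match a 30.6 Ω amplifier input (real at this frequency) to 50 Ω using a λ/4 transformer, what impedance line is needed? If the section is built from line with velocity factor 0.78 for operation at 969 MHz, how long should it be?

Z_qwt ≈ 39.1 Ω; length ≈ 6.04 cm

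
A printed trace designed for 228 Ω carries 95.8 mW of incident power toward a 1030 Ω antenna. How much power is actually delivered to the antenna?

P_delivered ≈ 56.9 mW

Γ = (1030 − 228)/(1030 + 228) = 0.638
|Γ|² = 0.406
P_refl = |Γ|²·P_inc = 38.9 mW, P_del = (1 − |Γ|²)·P_inc = 56.9 mW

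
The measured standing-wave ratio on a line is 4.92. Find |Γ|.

|Γ| = (S − 1)/(S + 1) = (4.92 − 1)/(4.92 + 1) = 3.92/5.92

|Γ| ≈ 0.662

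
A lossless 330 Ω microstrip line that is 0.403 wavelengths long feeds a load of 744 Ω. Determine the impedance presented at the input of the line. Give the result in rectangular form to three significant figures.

Z_in ≈ 318 + j271 Ω

βl = 2π × 0.403 = 145°
tan(βl) = tan(145°) = -0.698
Z_in = Z_0·(Z_L + jZ_0·tanβl)/(Z_0 + jZ_L·tanβl)
     = 330·(744 − j230)/(330 − j519)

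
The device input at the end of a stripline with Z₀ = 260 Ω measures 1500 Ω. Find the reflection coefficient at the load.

Γ = 0.705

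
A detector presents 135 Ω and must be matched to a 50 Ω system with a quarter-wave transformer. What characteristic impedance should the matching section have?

Z_qwt ≈ 82.2 Ω

Z_qwt = √(Z_0·R_L) = √(50 × 135) = √6750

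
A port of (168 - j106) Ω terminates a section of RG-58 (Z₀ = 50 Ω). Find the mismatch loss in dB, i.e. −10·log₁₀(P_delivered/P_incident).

Γ = (118 − j106)/(218 − j106), |Γ| = 0.654
|Γ|² = 0.428, so P_del/P_inc = 1 − |Γ|² = 0.572
ML = −10·log₁₀(1 − |Γ|²)

mismatch loss ≈ 2.43 dB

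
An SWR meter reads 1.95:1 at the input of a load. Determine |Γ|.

|Γ| ≈ 0.322

|Γ| = (S − 1)/(S + 1) = (1.95 − 1)/(1.95 + 1) = 0.95/2.95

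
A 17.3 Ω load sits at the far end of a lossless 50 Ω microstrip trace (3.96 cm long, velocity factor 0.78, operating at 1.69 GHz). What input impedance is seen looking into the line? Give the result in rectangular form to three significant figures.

λ = v/f = 0.78·c / 1.69 GHz = 0.138 m
βl = 2π·l/λ = 2π × 0.286 = 103°
tan(βl) = tan(103°) = -4.35
Z_in = Z_0·(Z_L + jZ_0·tanβl)/(Z_0 + jZ_L·tanβl)
     = 50·(17.3 − j217)/(50 − j75.2)

Z_in ≈ 105 − j58.7 Ω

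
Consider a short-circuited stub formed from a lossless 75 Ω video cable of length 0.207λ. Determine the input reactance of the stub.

X_in ≈ 271 Ω (inductive)

βl = 2π × 0.207 = 74.5°
tan(βl) = 3.61
For a short-circuited stub, Z_in = jZ_0·tan(βl)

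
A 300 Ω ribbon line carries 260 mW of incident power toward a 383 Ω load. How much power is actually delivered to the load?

P_delivered ≈ 256 mW

Γ = (383 − 300)/(383 + 300) = 0.122
|Γ|² = 0.0148
P_refl = |Γ|²·P_inc = 3.84 mW, P_del = (1 − |Γ|²)·P_inc = 256 mW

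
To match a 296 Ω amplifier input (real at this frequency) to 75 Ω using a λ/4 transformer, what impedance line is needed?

Z_qwt ≈ 149 Ω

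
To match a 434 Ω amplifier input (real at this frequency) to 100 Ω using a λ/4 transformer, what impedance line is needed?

Z_qwt = √(Z_0·R_L) = √(100 × 434) = √43400

Z_qwt ≈ 208 Ω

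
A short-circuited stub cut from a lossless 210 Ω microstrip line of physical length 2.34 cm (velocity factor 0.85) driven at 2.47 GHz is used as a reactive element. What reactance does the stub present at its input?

λ = v/f = 0.85·c / 2.47 GHz = 0.103 m
βl = 2π·l/λ = 2π × 0.227 = 81.6°
tan(βl) = 6.77
For a short-circuited stub, Z_in = jZ_0·tan(βl)

X_in ≈ 1420 Ω (inductive)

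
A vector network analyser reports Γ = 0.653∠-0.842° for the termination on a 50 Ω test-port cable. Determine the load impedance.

Z_L ≈ 238 − j7.96 Ω

Z_L = Z_0·(1 + Γ)/(1 − Γ) = 50·(1.65 − j0.0096)/(0.347 + j0.0096)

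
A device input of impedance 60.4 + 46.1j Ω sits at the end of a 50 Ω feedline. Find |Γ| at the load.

Γ = (Z_L − Z_0)/(Z_L + Z_0) = (10.4 + j46.1)/(110.4 + j46.1)
|Γ| = 47.3/120

|Γ| ≈ 0.395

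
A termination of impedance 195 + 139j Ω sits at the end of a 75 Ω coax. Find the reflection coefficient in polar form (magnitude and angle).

Γ ≈ 0.605 ∠ 22°

Γ = (Z_L − Z_0)/(Z_L + Z_0) = (120 + j139)/(270 + j139)
|Γ| = 184/304 = 0.605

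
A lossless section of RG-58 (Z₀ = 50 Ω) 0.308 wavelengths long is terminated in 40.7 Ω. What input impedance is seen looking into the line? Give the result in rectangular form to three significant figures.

βl = 2π × 0.308 = 111°
tan(βl) = tan(111°) = -2.62
Z_in = Z_0·(Z_L + jZ_0·tanβl)/(Z_0 + jZ_L·tanβl)
     = 50·(40.7 − j131)/(50 − j107)

Z_in ≈ 57.7 − j7.96 Ω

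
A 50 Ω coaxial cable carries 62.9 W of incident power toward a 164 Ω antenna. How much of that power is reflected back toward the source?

P_reflected ≈ 17.8 W

Γ = (164 − 50)/(164 + 50) = 0.533
|Γ|² = 0.284
P_refl = |Γ|²·P_inc = 17.8 W, P_del = (1 − |Γ|²)·P_inc = 45.1 W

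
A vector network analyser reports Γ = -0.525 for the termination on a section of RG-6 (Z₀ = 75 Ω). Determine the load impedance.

Z_L = Z_0·(1 + Γ)/(1 − Γ) = 75·(0.475)/(1.52)

Z_L ≈ 23.4 Ω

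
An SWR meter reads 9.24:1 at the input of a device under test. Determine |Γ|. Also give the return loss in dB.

|Γ| = (S − 1)/(S + 1) = (9.24 − 1)/(9.24 + 1) = 8.24/10.2
RL = −20·log₁₀|Γ| = −20·log₁₀(0.805)

|Γ| ≈ 0.805; return loss ≈ 1.89 dB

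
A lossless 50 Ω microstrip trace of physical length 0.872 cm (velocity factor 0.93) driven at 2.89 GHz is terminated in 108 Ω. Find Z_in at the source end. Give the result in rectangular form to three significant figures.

Z_in ≈ 52.4 − j40.3 Ω

λ = v/f = 0.93·c / 2.89 GHz = 0.0965 m
βl = 2π·l/λ = 2π × 0.0903 = 32.5°
tan(βl) = tan(32.5°) = 0.637
Z_in = Z_0·(Z_L + jZ_0·tanβl)/(Z_0 + jZ_L·tanβl)
     = 50·(108 + j31.9)/(50 + j68.8)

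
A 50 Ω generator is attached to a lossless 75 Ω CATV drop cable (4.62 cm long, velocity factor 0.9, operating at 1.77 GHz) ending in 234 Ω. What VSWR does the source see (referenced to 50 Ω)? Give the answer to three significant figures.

λ = v/f = 0.9·c / 1.77 GHz = 0.153 m
βl = 2π·l/λ = 2π × 0.303 = 109°
tan(βl) = -2.9
Z_in = Z_0·(Z_L + jZ_0·tanβl)/(Z_0 + jZ_L·tanβl) = 26.6 + j22.9 Ω
Γ_s = (Z_in − Z_s)/(Z_in + Z_s) = (-23.4 + j22.9)/(76.6 + j22.9), |Γ_s| = 0.41
VSWR = (1 + |Γ_s|)/(1 − |Γ_s|)

VSWR ≈ 2.39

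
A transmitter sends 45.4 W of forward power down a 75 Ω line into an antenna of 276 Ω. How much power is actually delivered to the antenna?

P_delivered ≈ 30.5 W

Γ = (276 − 75)/(276 + 75) = 0.573
|Γ|² = 0.328
P_refl = |Γ|²·P_inc = 14.9 W, P_del = (1 − |Γ|²)·P_inc = 30.5 W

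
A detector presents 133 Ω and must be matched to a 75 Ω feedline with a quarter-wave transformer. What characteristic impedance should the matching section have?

Z_qwt = √(Z_0·R_L) = √(75 × 133) = √9975

Z_qwt ≈ 99.9 Ω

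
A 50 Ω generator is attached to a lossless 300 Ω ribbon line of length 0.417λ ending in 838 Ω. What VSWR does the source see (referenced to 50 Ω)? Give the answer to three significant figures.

VSWR ≈ 13.2

βl = 2π × 0.417 = 150°
tan(βl) = -0.575
Z_in = Z_0·(Z_L + jZ_0·tanβl)/(Z_0 + jZ_L·tanβl) = 312 + j328 Ω
Γ_s = (Z_in − Z_s)/(Z_in + Z_s) = (262 + j328)/(362 + j328), |Γ_s| = 0.859
VSWR = (1 + |Γ_s|)/(1 − |Γ_s|)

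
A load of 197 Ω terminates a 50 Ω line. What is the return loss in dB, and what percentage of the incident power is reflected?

Γ = (197 − 50)/(197 + 50) = 0.595
RL = −20·log₁₀(0.595) = 4.51 dB
P_refl/P_inc = |Γ|² = 0.354

RL ≈ 4.51 dB; 35.4% of incident power reflected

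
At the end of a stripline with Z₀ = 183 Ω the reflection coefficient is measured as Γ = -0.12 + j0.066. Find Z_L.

Z_L ≈ 143 + j19.2 Ω

Z_L = Z_0·(1 + Γ)/(1 − Γ) = 183·(0.88 + j0.066)/(1.12 − j0.066)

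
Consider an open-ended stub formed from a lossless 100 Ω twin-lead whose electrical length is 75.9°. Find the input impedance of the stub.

tan(βl) = 3.98
For an open-ended stub, Z_in = −jZ_0·cot(βl) = −jZ_0/tan(βl)

Z_in ≈ −j25.1 Ω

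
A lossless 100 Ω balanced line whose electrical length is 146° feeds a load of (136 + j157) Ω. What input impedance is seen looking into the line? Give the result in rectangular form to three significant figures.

Z_in ≈ 38.9 + j60.8 Ω

tan(βl) = tan(146°) = -0.675
Z_in = Z_0·(Z_L + jZ_0·tanβl)/(Z_0 + jZ_L·tanβl)
     = 100·(136 + j89.5)/(206 − j91.7)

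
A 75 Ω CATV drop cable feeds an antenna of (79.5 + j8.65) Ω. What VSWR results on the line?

VSWR ≈ 1.13

Γ = (Z_L − Z_0)/(Z_L + Z_0) = (4.5 + j8.65)/(154.5 + j8.65)
|Γ| = 9.75/155 = 0.063
VSWR = (1 + |Γ|)/(1 − |Γ|) = 1.06/0.937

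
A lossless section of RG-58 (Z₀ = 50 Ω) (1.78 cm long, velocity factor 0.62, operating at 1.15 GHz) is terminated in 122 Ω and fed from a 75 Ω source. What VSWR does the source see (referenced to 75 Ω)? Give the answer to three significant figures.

λ = v/f = 0.62·c / 1.15 GHz = 0.162 m
βl = 2π·l/λ = 2π × 0.11 = 39.6°
tan(βl) = 0.828
Z_in = Z_0·(Z_L + jZ_0·tanβl)/(Z_0 + jZ_L·tanβl) = 40.5 − j40.4 Ω
Γ_s = (Z_in − Z_s)/(Z_in + Z_s) = (-34.5 − j40.4)/(115 − j40.4), |Γ_s| = 0.434
VSWR = (1 + |Γ_s|)/(1 − |Γ_s|)

VSWR ≈ 2.53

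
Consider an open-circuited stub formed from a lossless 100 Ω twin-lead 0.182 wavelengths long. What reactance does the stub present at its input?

X_in ≈ -45.5 Ω (capacitive)

βl = 2π × 0.182 = 65.5°
tan(βl) = 2.2
For an open-circuited stub, Z_in = −jZ_0·cot(βl) = −jZ_0/tan(βl)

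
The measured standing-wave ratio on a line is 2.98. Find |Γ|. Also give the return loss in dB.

|Γ| = (S − 1)/(S + 1) = (2.98 − 1)/(2.98 + 1) = 1.98/3.98
RL = −20·log₁₀|Γ| = −20·log₁₀(0.497)

|Γ| ≈ 0.497; return loss ≈ 6.06 dB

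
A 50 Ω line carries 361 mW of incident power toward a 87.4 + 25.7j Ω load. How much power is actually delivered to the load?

|Γ| = |(37.4 + j25.7)/(137.4 + j25.7)| = 0.325
|Γ|² = 0.105
P_refl = |Γ|²·P_inc = 38 mW, P_del = (1 − |Γ|²)·P_inc = 323 mW

P_delivered ≈ 323 mW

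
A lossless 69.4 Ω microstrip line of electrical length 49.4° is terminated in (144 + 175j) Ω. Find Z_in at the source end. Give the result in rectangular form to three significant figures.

Z_in ≈ 35.3 − j87.8 Ω

tan(βl) = tan(49.4°) = 1.17
Z_in = Z_0·(Z_L + jZ_0·tanβl)/(Z_0 + jZ_L·tanβl)
     = 69.4·(144 + j256)/(-135 + j168)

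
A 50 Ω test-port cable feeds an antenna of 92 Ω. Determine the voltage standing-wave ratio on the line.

For a purely resistive load, VSWR = R_L/Z_0 or Z_0/R_L (whichever > 1) = 92/50

VSWR ≈ 1.84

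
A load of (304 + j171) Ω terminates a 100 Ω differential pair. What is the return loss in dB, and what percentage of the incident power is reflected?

RL ≈ 4.34 dB; 36.8% of incident power reflected

Γ = (204 + j171)/(404 + j171), |Γ| = 0.607
RL = −20·log₁₀(0.607) = 4.34 dB
P_refl/P_inc = |Γ|² = 0.368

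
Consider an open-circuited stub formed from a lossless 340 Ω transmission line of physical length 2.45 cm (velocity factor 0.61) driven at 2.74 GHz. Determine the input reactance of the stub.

λ = v/f = 0.61·c / 2.74 GHz = 0.0668 m
βl = 2π·l/λ = 2π × 0.367 = 132°
tan(βl) = -1.11
For an open-circuited stub, Z_in = −jZ_0·cot(βl) = −jZ_0/tan(βl)

X_in ≈ 307 Ω (inductive)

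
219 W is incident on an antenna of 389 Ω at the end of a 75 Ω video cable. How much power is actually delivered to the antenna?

P_delivered ≈ 119 W

Γ = (389 − 75)/(389 + 75) = 0.677
|Γ|² = 0.458
P_refl = |Γ|²·P_inc = 100 W, P_del = (1 − |Γ|²)·P_inc = 119 W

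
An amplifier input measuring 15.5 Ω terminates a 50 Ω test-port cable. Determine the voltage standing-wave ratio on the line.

VSWR ≈ 3.23

For a purely resistive load, VSWR = R_L/Z_0 or Z_0/R_L (whichever > 1) = 50/15.5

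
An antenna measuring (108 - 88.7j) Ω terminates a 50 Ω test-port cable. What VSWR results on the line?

Γ = (Z_L − Z_0)/(Z_L + Z_0) = (58 − j88.7)/(158 − j88.7)
|Γ| = 106/181 = 0.585
VSWR = (1 + |Γ|)/(1 − |Γ|) = 1.58/0.415

VSWR ≈ 3.82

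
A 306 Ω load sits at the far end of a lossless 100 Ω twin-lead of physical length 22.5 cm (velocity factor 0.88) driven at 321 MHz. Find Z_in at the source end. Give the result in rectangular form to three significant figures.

λ = v/f = 0.88·c / 321 MHz = 0.822 m
βl = 2π·l/λ = 2π × 0.274 = 98.5°
tan(βl) = tan(98.5°) = -6.7
Z_in = Z_0·(Z_L + jZ_0·tanβl)/(Z_0 + jZ_L·tanβl)
     = 100·(306 − j670)/(100 − j2050)

Z_in ≈ 33.3 + j13.3 Ω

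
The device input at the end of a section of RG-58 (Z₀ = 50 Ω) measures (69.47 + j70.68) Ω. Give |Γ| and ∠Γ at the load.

Γ = (Z_L − Z_0)/(Z_L + Z_0) = (19.47 + j70.68)/(119.5 + j70.68)
|Γ| = 73.3/139 = 0.528

Γ ≈ 0.528 ∠ 44°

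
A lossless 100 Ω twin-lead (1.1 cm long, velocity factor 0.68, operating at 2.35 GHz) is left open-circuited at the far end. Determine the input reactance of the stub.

X_in ≈ -97.9 Ω (capacitive)

λ = v/f = 0.68·c / 2.35 GHz = 0.0868 m
βl = 2π·l/λ = 2π × 0.127 = 45.6°
tan(βl) = 1.02
For an open-circuited stub, Z_in = −jZ_0·cot(βl) = −jZ_0/tan(βl)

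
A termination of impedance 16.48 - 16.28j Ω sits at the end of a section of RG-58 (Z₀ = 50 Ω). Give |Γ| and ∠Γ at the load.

Γ ≈ 0.544 ∠ -140°

Γ = (Z_L − Z_0)/(Z_L + Z_0) = (-33.52 − j16.28)/(66.48 − j16.28)
|Γ| = 37.3/68.4 = 0.544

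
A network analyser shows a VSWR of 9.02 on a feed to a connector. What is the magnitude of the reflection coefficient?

|Γ| = (S − 1)/(S + 1) = (9.02 − 1)/(9.02 + 1) = 8.02/10

|Γ| ≈ 0.8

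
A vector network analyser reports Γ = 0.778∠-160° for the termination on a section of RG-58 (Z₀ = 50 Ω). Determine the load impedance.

Z_L = Z_0·(1 + Γ)/(1 − Γ) = 50·(0.269 − j0.266)/(1.73 + j0.266)

Z_L ≈ 6.43 − j8.67 Ω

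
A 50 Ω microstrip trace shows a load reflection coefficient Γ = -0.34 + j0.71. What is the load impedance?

Z_L = Z_0·(1 + Γ)/(1 − Γ) = 50·(0.66 + j0.71)/(1.34 − j0.71)

Z_L ≈ 8.27 + j30.9 Ω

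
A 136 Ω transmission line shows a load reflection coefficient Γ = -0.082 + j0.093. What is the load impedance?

Z_L = Z_0·(1 + Γ)/(1 − Γ) = 136·(0.918 + j0.093)/(1.08 − j0.093)

Z_L ≈ 114 + j21.4 Ω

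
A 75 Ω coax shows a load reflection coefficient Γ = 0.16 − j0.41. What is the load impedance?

Z_L ≈ 69.2 − j70.4 Ω

Z_L = Z_0·(1 + Γ)/(1 − Γ) = 75·(1.16 − j0.41)/(0.84 + j0.41)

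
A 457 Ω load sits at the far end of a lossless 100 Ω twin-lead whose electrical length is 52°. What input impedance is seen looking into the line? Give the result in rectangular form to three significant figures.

tan(βl) = tan(52°) = 1.28
Z_in = Z_0·(Z_L + jZ_0·tanβl)/(Z_0 + jZ_L·tanβl)
     = 100·(457 + j128)/(100 + j585)

Z_in ≈ 34.2 − j72.3 Ω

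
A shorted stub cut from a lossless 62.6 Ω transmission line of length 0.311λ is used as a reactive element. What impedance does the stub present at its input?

βl = 2π × 0.311 = 112°
tan(βl) = -2.48
For a shorted stub, Z_in = jZ_0·tan(βl)

Z_in ≈ −j155 Ω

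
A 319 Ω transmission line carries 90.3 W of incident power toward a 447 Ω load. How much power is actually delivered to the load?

Γ = (447 − 319)/(447 + 319) = 0.167
|Γ|² = 0.0279
P_refl = |Γ|²·P_inc = 2.52 W, P_del = (1 − |Γ|²)·P_inc = 87.8 W

P_delivered ≈ 87.8 W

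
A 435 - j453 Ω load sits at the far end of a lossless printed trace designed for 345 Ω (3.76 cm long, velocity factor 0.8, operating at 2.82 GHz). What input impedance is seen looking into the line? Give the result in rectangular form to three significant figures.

λ = v/f = 0.8·c / 2.82 GHz = 0.0851 m
βl = 2π·l/λ = 2π × 0.442 = 159°
tan(βl) = tan(159°) = -0.383
Z_in = Z_0·(Z_L + jZ_0·tanβl)/(Z_0 + jZ_L·tanβl)
     = 345·(435 − j585)/(172 − j167)

Z_in ≈ 1040 − j168 Ω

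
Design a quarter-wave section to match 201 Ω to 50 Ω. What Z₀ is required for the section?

Z_qwt ≈ 100 Ω

Z_qwt = √(Z_0·R_L) = √(50 × 201) = √10050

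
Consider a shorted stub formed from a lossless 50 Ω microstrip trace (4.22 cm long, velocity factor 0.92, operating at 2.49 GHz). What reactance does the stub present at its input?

X_in ≈ -46.5 Ω (capacitive)

λ = v/f = 0.92·c / 2.49 GHz = 0.111 m
βl = 2π·l/λ = 2π × 0.381 = 137°
tan(βl) = -0.931
For a shorted stub, Z_in = jZ_0·tan(βl)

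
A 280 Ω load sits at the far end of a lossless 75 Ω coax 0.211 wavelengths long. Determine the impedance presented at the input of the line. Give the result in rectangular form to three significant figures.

βl = 2π × 0.211 = 76°
tan(βl) = tan(76°) = 4
Z_in = Z_0·(Z_L + jZ_0·tanβl)/(Z_0 + jZ_L·tanβl)
     = 75·(280 + j300)/(75 + j1120)

Z_in ≈ 21.3 − j17.3 Ω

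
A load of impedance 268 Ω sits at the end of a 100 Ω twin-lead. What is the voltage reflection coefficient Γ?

Γ = (Z_L − Z_0)/(Z_L + Z_0) = (268 − 100)/(268 + 100) = 168/368

Γ = 0.457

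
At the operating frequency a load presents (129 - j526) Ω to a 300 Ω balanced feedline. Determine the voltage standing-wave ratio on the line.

VSWR ≈ 9.8

Γ = (Z_L − Z_0)/(Z_L + Z_0) = (-171 − j526)/(429 − j526)
|Γ| = 553/679 = 0.815
VSWR = (1 + |Γ|)/(1 − |Γ|) = 1.81/0.185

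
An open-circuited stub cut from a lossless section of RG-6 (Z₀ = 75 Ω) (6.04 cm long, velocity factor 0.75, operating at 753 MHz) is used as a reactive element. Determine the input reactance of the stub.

λ = v/f = 0.75·c / 753 MHz = 0.299 m
βl = 2π·l/λ = 2π × 0.202 = 72.8°
tan(βl) = 3.22
For an open-circuited stub, Z_in = −jZ_0·cot(βl) = −jZ_0/tan(βl)

X_in ≈ -23.3 Ω (capacitive)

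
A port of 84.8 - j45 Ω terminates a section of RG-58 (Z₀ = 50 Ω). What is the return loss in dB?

Γ = (34.8 − j45)/(134.8 − j45), |Γ| = 0.4
RL = −20·log₁₀|Γ| = −20·log₁₀(0.4)

RL ≈ 7.95 dB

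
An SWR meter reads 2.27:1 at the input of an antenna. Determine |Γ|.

|Γ| = (S − 1)/(S + 1) = (2.27 − 1)/(2.27 + 1) = 1.27/3.27

|Γ| ≈ 0.388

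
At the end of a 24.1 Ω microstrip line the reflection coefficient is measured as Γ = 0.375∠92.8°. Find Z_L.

Z_L ≈ 17.6 + j15.3 Ω

Z_L = Z_0·(1 + Γ)/(1 − Γ) = 24.1·(0.982 + j0.375)/(1.02 − j0.375)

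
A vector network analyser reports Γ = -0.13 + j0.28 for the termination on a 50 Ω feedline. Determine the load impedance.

Z_L = Z_0·(1 + Γ)/(1 − Γ) = 50·(0.87 + j0.28)/(1.13 − j0.28)

Z_L ≈ 33.4 + j20.7 Ω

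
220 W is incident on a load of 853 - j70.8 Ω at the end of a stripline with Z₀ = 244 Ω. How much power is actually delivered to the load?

|Γ| = |(609 − j70.8)/(1097 − j70.8)| = 0.558
|Γ|² = 0.311
P_refl = |Γ|²·P_inc = 68.4 W, P_del = (1 − |Γ|²)·P_inc = 152 W

P_delivered ≈ 152 W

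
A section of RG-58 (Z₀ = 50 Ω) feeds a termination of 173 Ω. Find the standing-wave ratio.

For a purely resistive load, VSWR = R_L/Z_0 or Z_0/R_L (whichever > 1) = 173/50

VSWR ≈ 3.46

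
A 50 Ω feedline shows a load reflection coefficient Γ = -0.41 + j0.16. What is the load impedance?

Z_L = Z_0·(1 + Γ)/(1 − Γ) = 50·(0.59 + j0.16)/(1.41 − j0.16)

Z_L ≈ 20 + j7.95 Ω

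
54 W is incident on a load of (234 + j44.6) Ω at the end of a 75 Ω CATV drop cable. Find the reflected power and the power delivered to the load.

P_reflected ≈ 15.1 W; P_delivered ≈ 38.9 W

|Γ| = |(159 + j44.6)/(309 + j44.6)| = 0.529
|Γ|² = 0.28
P_refl = |Γ|²·P_inc = 15.1 W, P_del = (1 − |Γ|²)·P_inc = 38.9 W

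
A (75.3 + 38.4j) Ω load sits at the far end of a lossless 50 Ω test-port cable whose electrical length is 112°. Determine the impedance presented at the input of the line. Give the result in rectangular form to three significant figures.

Z_in ≈ 24.1 + j1.48 Ω

tan(βl) = tan(112°) = -2.48
Z_in = Z_0·(Z_L + jZ_0·tanβl)/(Z_0 + jZ_L·tanβl)
     = 50·(75.3 − j85.4)/(145 − j186)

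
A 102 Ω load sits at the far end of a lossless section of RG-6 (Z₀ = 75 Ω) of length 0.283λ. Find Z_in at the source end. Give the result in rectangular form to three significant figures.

Z_in ≈ 56.2 + j7.08 Ω

βl = 2π × 0.283 = 102°
tan(βl) = tan(102°) = -4.75
Z_in = Z_0·(Z_L + jZ_0·tanβl)/(Z_0 + jZ_L·tanβl)
     = 75·(102 − j357)/(75 − j485)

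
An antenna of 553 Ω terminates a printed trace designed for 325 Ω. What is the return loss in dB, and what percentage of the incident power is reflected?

RL ≈ 11.7 dB; 6.74% of incident power reflected

Γ = (553 − 325)/(553 + 325) = 0.26
RL = −20·log₁₀(0.26) = 11.7 dB
P_refl/P_inc = |Γ|² = 0.0674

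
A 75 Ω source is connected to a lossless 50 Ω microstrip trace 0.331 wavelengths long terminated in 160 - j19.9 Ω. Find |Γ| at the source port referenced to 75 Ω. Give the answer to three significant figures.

|Γ| ≈ 0.613

βl = 2π × 0.331 = 119°
tan(βl) = -1.79
Z_in = Z_0·(Z_L + jZ_0·tanβl)/(Z_0 + jZ_L·tanβl) = 20.4 + j26.9 Ω
Γ_s = (Z_in − Z_s)/(Z_in + Z_s) = (-54.6 + j26.9)/(95.4 + j26.9), |Γ_s| = 0.613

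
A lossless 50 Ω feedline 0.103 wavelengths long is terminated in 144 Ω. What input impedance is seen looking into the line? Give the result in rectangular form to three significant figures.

βl = 2π × 0.103 = 37.1°
tan(βl) = tan(37.1°) = 0.756
Z_in = Z_0·(Z_L + jZ_0·tanβl)/(Z_0 + jZ_L·tanβl)
     = 50·(144 + j37.8)/(50 + j109)

Z_in ≈ 39.4 − j48 Ω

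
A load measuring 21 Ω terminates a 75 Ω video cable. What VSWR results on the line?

VSWR ≈ 3.57

For a purely resistive load, VSWR = R_L/Z_0 or Z_0/R_L (whichever > 1) = 75/21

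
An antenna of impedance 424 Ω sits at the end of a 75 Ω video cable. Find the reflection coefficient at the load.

Γ = (Z_L − Z_0)/(Z_L + Z_0) = (424 − 75)/(424 + 75) = 349/499

Γ = 0.699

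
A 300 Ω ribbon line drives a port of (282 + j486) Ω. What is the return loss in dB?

RL ≈ 3.86 dB

Γ = (-18 + j486)/(582 + j486), |Γ| = 0.641
RL = −20·log₁₀|Γ| = −20·log₁₀(0.641)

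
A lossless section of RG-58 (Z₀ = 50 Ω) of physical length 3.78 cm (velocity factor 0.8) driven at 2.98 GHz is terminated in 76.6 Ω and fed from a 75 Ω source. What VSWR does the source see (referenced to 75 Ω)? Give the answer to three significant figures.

VSWR ≈ 1.18

λ = v/f = 0.8·c / 2.98 GHz = 0.0805 m
βl = 2π·l/λ = 2π × 0.469 = 169°
tan(βl) = -0.195
Z_in = Z_0·(Z_L + jZ_0·tanβl)/(Z_0 + jZ_L·tanβl) = 73 + j12.1 Ω
Γ_s = (Z_in − Z_s)/(Z_in + Z_s) = (-2 + j12.1)/(148 + j12.1), |Γ_s| = 0.0823
VSWR = (1 + |Γ_s|)/(1 − |Γ_s|)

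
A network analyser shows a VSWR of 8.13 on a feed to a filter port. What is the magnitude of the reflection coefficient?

|Γ| = (S − 1)/(S + 1) = (8.13 − 1)/(8.13 + 1) = 7.13/9.13

|Γ| ≈ 0.781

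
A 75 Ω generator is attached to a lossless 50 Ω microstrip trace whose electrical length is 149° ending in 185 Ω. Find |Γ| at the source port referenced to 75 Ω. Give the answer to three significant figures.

|Γ| ≈ 0.538

tan(βl) = -0.601
Z_in = Z_0·(Z_L + jZ_0·tanβl)/(Z_0 + jZ_L·tanβl) = 42.4 + j64.2 Ω
Γ_s = (Z_in − Z_s)/(Z_in + Z_s) = (-32.6 + j64.2)/(117 + j64.2), |Γ_s| = 0.538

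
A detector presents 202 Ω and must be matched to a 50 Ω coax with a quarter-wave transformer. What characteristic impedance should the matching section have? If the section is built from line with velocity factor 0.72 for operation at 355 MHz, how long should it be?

Z_qwt ≈ 100 Ω; length ≈ 15.2 cm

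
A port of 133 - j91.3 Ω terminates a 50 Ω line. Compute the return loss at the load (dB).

RL ≈ 4.39 dB

Γ = (83 − j91.3)/(183 − j91.3), |Γ| = 0.603
RL = −20·log₁₀|Γ| = −20·log₁₀(0.603)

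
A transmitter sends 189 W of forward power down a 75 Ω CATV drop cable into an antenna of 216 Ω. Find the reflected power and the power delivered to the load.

Γ = (216 − 75)/(216 + 75) = 0.485
|Γ|² = 0.235
P_refl = |Γ|²·P_inc = 44.4 W, P_del = (1 − |Γ|²)·P_inc = 145 W

P_reflected ≈ 44.4 W; P_delivered ≈ 145 W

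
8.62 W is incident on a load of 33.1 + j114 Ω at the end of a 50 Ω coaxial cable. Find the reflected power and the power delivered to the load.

|Γ| = |(-16.9 + j114)/(83.1 + j114)| = 0.817
|Γ|² = 0.667
P_refl = |Γ|²·P_inc = 5.75 W, P_del = (1 − |Γ|²)·P_inc = 2.87 W

P_reflected ≈ 5.75 W; P_delivered ≈ 2.87 W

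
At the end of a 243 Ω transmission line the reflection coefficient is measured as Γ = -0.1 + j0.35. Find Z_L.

Z_L = Z_0·(1 + Γ)/(1 − Γ) = 243·(0.9 + j0.35)/(1.1 − j0.35)

Z_L ≈ 158 + j128 Ω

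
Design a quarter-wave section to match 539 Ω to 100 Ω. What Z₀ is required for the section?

Z_qwt = √(Z_0·R_L) = √(100 × 539) = √53900

Z_qwt ≈ 232 Ω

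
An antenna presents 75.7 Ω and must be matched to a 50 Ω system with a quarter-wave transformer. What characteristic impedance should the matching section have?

Z_qwt = √(Z_0·R_L) = √(50 × 75.7) = √3785

Z_qwt ≈ 61.5 Ω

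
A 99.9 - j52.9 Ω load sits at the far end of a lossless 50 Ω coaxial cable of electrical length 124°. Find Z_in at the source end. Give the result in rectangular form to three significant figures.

tan(βl) = tan(124°) = -1.48
Z_in = Z_0·(Z_L + jZ_0·tanβl)/(Z_0 + jZ_L·tanβl)
     = 50·(99.9 − j127)/(-28.4 − j148)

Z_in ≈ 35.1 + j40.5 Ω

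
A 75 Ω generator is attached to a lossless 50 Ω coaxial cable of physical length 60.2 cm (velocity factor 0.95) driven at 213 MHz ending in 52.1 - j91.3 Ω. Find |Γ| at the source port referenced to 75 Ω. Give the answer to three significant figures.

|Γ| ≈ 0.543

λ = v/f = 0.95·c / 213 MHz = 1.34 m
βl = 2π·l/λ = 2π × 0.45 = 162°
tan(βl) = -0.326
Z_in = Z_0·(Z_L + jZ_0·tanβl)/(Z_0 + jZ_L·tanβl) = 206 − j92.9 Ω
Γ_s = (Z_in − Z_s)/(Z_in + Z_s) = (131 − j92.9)/(281 − j92.9), |Γ_s| = 0.543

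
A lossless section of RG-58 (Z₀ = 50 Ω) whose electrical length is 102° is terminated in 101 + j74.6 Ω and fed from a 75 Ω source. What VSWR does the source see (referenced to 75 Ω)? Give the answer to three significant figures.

VSWR ≈ 4.97

tan(βl) = -4.7
Z_in = Z_0·(Z_L + jZ_0·tanβl)/(Z_0 + jZ_L·tanβl) = 15.1 − j2.12 Ω
Γ_s = (Z_in − Z_s)/(Z_in + Z_s) = (-59.9 − j2.12)/(90.1 − j2.12), |Γ_s| = 0.665
VSWR = (1 + |Γ_s|)/(1 − |Γ_s|)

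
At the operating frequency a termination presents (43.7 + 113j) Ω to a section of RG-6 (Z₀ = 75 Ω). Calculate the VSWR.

Γ = (Z_L − Z_0)/(Z_L + Z_0) = (-31.3 + j113)/(118.7 + j113)
|Γ| = 117/164 = 0.715
VSWR = (1 + |Γ|)/(1 − |Γ|) = 1.72/0.285

VSWR ≈ 6.03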